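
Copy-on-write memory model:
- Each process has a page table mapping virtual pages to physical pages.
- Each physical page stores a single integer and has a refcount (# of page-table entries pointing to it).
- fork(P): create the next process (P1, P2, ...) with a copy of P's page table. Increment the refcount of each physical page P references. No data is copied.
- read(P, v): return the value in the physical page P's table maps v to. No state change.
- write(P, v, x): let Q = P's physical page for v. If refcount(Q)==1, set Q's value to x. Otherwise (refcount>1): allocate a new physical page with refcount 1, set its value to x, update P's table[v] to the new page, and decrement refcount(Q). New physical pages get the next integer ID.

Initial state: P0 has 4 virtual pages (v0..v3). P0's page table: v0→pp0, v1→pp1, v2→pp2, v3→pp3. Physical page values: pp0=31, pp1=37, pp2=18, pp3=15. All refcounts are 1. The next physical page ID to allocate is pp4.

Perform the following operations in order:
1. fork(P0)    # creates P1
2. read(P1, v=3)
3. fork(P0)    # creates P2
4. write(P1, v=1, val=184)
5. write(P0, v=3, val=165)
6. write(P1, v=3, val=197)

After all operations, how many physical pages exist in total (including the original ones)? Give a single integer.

Op 1: fork(P0) -> P1. 4 ppages; refcounts: pp0:2 pp1:2 pp2:2 pp3:2
Op 2: read(P1, v3) -> 15. No state change.
Op 3: fork(P0) -> P2. 4 ppages; refcounts: pp0:3 pp1:3 pp2:3 pp3:3
Op 4: write(P1, v1, 184). refcount(pp1)=3>1 -> COPY to pp4. 5 ppages; refcounts: pp0:3 pp1:2 pp2:3 pp3:3 pp4:1
Op 5: write(P0, v3, 165). refcount(pp3)=3>1 -> COPY to pp5. 6 ppages; refcounts: pp0:3 pp1:2 pp2:3 pp3:2 pp4:1 pp5:1
Op 6: write(P1, v3, 197). refcount(pp3)=2>1 -> COPY to pp6. 7 ppages; refcounts: pp0:3 pp1:2 pp2:3 pp3:1 pp4:1 pp5:1 pp6:1

Answer: 7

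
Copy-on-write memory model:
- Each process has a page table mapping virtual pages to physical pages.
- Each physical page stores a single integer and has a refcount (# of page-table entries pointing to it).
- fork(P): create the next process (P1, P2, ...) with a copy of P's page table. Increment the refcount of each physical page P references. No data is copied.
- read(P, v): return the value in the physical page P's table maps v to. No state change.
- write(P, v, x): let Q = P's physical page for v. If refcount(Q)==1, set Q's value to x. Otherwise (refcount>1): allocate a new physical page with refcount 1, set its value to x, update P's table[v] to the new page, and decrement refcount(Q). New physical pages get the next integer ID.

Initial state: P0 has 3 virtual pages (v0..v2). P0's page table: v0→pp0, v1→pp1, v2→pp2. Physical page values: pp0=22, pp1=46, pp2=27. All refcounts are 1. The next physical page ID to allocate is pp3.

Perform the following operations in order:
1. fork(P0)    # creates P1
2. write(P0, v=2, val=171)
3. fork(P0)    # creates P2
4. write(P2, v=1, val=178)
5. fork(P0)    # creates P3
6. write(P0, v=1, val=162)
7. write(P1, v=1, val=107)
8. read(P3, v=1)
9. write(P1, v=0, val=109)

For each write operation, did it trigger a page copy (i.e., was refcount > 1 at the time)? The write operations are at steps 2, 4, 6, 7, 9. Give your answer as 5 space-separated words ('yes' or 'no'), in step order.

Op 1: fork(P0) -> P1. 3 ppages; refcounts: pp0:2 pp1:2 pp2:2
Op 2: write(P0, v2, 171). refcount(pp2)=2>1 -> COPY to pp3. 4 ppages; refcounts: pp0:2 pp1:2 pp2:1 pp3:1
Op 3: fork(P0) -> P2. 4 ppages; refcounts: pp0:3 pp1:3 pp2:1 pp3:2
Op 4: write(P2, v1, 178). refcount(pp1)=3>1 -> COPY to pp4. 5 ppages; refcounts: pp0:3 pp1:2 pp2:1 pp3:2 pp4:1
Op 5: fork(P0) -> P3. 5 ppages; refcounts: pp0:4 pp1:3 pp2:1 pp3:3 pp4:1
Op 6: write(P0, v1, 162). refcount(pp1)=3>1 -> COPY to pp5. 6 ppages; refcounts: pp0:4 pp1:2 pp2:1 pp3:3 pp4:1 pp5:1
Op 7: write(P1, v1, 107). refcount(pp1)=2>1 -> COPY to pp6. 7 ppages; refcounts: pp0:4 pp1:1 pp2:1 pp3:3 pp4:1 pp5:1 pp6:1
Op 8: read(P3, v1) -> 46. No state change.
Op 9: write(P1, v0, 109). refcount(pp0)=4>1 -> COPY to pp7. 8 ppages; refcounts: pp0:3 pp1:1 pp2:1 pp3:3 pp4:1 pp5:1 pp6:1 pp7:1

yes yes yes yes yes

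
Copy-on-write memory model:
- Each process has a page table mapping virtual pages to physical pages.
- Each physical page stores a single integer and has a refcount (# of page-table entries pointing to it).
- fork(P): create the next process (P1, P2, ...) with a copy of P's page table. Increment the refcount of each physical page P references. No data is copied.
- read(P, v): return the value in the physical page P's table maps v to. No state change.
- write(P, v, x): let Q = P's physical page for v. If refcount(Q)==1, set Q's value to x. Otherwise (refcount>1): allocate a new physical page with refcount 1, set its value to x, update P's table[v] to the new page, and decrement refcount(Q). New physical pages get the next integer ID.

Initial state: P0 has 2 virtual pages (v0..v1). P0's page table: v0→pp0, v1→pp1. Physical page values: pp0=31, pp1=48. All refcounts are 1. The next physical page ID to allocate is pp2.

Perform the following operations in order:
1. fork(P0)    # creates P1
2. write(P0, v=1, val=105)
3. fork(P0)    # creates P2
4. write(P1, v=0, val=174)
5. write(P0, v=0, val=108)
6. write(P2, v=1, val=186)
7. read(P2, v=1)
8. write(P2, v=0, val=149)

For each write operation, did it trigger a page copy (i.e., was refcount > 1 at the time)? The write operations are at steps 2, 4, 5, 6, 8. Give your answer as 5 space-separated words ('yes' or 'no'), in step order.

Op 1: fork(P0) -> P1. 2 ppages; refcounts: pp0:2 pp1:2
Op 2: write(P0, v1, 105). refcount(pp1)=2>1 -> COPY to pp2. 3 ppages; refcounts: pp0:2 pp1:1 pp2:1
Op 3: fork(P0) -> P2. 3 ppages; refcounts: pp0:3 pp1:1 pp2:2
Op 4: write(P1, v0, 174). refcount(pp0)=3>1 -> COPY to pp3. 4 ppages; refcounts: pp0:2 pp1:1 pp2:2 pp3:1
Op 5: write(P0, v0, 108). refcount(pp0)=2>1 -> COPY to pp4. 5 ppages; refcounts: pp0:1 pp1:1 pp2:2 pp3:1 pp4:1
Op 6: write(P2, v1, 186). refcount(pp2)=2>1 -> COPY to pp5. 6 ppages; refcounts: pp0:1 pp1:1 pp2:1 pp3:1 pp4:1 pp5:1
Op 7: read(P2, v1) -> 186. No state change.
Op 8: write(P2, v0, 149). refcount(pp0)=1 -> write in place. 6 ppages; refcounts: pp0:1 pp1:1 pp2:1 pp3:1 pp4:1 pp5:1

yes yes yes yes no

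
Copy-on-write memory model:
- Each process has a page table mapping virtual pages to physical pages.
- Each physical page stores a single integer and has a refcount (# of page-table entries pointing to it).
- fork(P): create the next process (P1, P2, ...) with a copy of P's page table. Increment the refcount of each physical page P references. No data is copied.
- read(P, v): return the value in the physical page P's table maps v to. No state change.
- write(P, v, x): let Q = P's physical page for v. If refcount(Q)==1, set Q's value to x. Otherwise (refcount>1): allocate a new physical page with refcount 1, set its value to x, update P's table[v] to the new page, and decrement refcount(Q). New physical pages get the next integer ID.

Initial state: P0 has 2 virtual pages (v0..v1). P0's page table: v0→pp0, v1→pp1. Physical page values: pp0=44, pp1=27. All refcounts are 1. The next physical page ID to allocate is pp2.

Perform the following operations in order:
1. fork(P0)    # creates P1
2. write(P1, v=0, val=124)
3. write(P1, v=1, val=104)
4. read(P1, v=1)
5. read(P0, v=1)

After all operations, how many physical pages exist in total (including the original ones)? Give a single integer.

Answer: 4

Derivation:
Op 1: fork(P0) -> P1. 2 ppages; refcounts: pp0:2 pp1:2
Op 2: write(P1, v0, 124). refcount(pp0)=2>1 -> COPY to pp2. 3 ppages; refcounts: pp0:1 pp1:2 pp2:1
Op 3: write(P1, v1, 104). refcount(pp1)=2>1 -> COPY to pp3. 4 ppages; refcounts: pp0:1 pp1:1 pp2:1 pp3:1
Op 4: read(P1, v1) -> 104. No state change.
Op 5: read(P0, v1) -> 27. No state change.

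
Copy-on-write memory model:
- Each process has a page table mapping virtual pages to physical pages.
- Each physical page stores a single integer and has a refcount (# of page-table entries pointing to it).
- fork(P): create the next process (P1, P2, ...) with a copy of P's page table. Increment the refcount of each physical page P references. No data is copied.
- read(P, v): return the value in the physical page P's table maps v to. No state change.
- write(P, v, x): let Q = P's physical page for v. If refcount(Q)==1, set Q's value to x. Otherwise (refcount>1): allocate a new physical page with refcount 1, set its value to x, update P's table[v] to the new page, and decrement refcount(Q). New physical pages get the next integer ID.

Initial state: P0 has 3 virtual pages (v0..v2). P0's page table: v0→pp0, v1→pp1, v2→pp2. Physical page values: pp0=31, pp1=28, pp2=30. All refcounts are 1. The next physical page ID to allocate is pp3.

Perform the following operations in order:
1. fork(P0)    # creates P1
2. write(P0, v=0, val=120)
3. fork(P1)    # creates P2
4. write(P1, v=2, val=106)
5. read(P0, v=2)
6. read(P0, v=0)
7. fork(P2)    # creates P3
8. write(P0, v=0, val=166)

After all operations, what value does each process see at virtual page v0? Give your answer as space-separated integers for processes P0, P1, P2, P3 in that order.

Op 1: fork(P0) -> P1. 3 ppages; refcounts: pp0:2 pp1:2 pp2:2
Op 2: write(P0, v0, 120). refcount(pp0)=2>1 -> COPY to pp3. 4 ppages; refcounts: pp0:1 pp1:2 pp2:2 pp3:1
Op 3: fork(P1) -> P2. 4 ppages; refcounts: pp0:2 pp1:3 pp2:3 pp3:1
Op 4: write(P1, v2, 106). refcount(pp2)=3>1 -> COPY to pp4. 5 ppages; refcounts: pp0:2 pp1:3 pp2:2 pp3:1 pp4:1
Op 5: read(P0, v2) -> 30. No state change.
Op 6: read(P0, v0) -> 120. No state change.
Op 7: fork(P2) -> P3. 5 ppages; refcounts: pp0:3 pp1:4 pp2:3 pp3:1 pp4:1
Op 8: write(P0, v0, 166). refcount(pp3)=1 -> write in place. 5 ppages; refcounts: pp0:3 pp1:4 pp2:3 pp3:1 pp4:1
P0: v0 -> pp3 = 166
P1: v0 -> pp0 = 31
P2: v0 -> pp0 = 31
P3: v0 -> pp0 = 31

Answer: 166 31 31 31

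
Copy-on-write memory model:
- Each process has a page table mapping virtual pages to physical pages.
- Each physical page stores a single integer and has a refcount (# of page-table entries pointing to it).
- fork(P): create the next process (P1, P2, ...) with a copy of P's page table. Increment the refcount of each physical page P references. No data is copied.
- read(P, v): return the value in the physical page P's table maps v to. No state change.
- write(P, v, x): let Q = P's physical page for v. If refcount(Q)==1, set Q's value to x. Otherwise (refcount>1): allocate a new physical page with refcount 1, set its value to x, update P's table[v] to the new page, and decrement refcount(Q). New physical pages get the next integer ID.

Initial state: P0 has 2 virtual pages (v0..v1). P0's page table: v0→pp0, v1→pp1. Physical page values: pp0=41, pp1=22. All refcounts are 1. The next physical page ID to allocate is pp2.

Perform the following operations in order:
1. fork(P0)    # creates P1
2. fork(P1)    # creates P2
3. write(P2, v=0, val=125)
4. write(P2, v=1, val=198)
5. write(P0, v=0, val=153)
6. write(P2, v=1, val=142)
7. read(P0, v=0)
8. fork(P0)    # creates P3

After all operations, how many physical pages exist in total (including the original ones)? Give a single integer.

Answer: 5

Derivation:
Op 1: fork(P0) -> P1. 2 ppages; refcounts: pp0:2 pp1:2
Op 2: fork(P1) -> P2. 2 ppages; refcounts: pp0:3 pp1:3
Op 3: write(P2, v0, 125). refcount(pp0)=3>1 -> COPY to pp2. 3 ppages; refcounts: pp0:2 pp1:3 pp2:1
Op 4: write(P2, v1, 198). refcount(pp1)=3>1 -> COPY to pp3. 4 ppages; refcounts: pp0:2 pp1:2 pp2:1 pp3:1
Op 5: write(P0, v0, 153). refcount(pp0)=2>1 -> COPY to pp4. 5 ppages; refcounts: pp0:1 pp1:2 pp2:1 pp3:1 pp4:1
Op 6: write(P2, v1, 142). refcount(pp3)=1 -> write in place. 5 ppages; refcounts: pp0:1 pp1:2 pp2:1 pp3:1 pp4:1
Op 7: read(P0, v0) -> 153. No state change.
Op 8: fork(P0) -> P3. 5 ppages; refcounts: pp0:1 pp1:3 pp2:1 pp3:1 pp4:2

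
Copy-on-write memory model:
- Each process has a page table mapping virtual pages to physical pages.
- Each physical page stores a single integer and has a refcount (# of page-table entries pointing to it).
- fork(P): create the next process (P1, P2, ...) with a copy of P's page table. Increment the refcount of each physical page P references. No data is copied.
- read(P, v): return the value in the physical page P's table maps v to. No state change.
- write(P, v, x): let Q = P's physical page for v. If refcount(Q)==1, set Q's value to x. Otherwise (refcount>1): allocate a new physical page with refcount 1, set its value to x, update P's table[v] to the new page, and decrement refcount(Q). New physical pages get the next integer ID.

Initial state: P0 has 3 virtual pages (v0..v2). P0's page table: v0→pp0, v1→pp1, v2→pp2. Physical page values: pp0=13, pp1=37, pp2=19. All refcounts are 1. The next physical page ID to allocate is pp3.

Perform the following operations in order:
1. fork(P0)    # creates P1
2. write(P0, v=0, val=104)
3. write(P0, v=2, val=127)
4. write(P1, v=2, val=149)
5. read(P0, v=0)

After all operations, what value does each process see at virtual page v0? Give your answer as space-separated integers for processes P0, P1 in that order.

Answer: 104 13

Derivation:
Op 1: fork(P0) -> P1. 3 ppages; refcounts: pp0:2 pp1:2 pp2:2
Op 2: write(P0, v0, 104). refcount(pp0)=2>1 -> COPY to pp3. 4 ppages; refcounts: pp0:1 pp1:2 pp2:2 pp3:1
Op 3: write(P0, v2, 127). refcount(pp2)=2>1 -> COPY to pp4. 5 ppages; refcounts: pp0:1 pp1:2 pp2:1 pp3:1 pp4:1
Op 4: write(P1, v2, 149). refcount(pp2)=1 -> write in place. 5 ppages; refcounts: pp0:1 pp1:2 pp2:1 pp3:1 pp4:1
Op 5: read(P0, v0) -> 104. No state change.
P0: v0 -> pp3 = 104
P1: v0 -> pp0 = 13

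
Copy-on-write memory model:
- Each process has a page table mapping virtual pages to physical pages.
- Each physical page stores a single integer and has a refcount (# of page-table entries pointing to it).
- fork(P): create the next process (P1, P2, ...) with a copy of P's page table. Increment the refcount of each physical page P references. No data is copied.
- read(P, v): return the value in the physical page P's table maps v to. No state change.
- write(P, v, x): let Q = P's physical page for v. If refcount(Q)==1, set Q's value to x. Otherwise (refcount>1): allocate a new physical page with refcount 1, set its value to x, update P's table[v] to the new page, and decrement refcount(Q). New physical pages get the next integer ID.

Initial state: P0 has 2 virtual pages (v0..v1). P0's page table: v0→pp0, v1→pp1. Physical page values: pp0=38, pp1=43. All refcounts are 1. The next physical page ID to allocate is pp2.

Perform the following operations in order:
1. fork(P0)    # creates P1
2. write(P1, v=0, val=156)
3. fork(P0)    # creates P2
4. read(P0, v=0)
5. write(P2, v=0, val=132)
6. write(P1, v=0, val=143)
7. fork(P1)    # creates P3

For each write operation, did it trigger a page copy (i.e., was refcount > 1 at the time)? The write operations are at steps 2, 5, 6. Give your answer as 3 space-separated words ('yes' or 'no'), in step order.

Op 1: fork(P0) -> P1. 2 ppages; refcounts: pp0:2 pp1:2
Op 2: write(P1, v0, 156). refcount(pp0)=2>1 -> COPY to pp2. 3 ppages; refcounts: pp0:1 pp1:2 pp2:1
Op 3: fork(P0) -> P2. 3 ppages; refcounts: pp0:2 pp1:3 pp2:1
Op 4: read(P0, v0) -> 38. No state change.
Op 5: write(P2, v0, 132). refcount(pp0)=2>1 -> COPY to pp3. 4 ppages; refcounts: pp0:1 pp1:3 pp2:1 pp3:1
Op 6: write(P1, v0, 143). refcount(pp2)=1 -> write in place. 4 ppages; refcounts: pp0:1 pp1:3 pp2:1 pp3:1
Op 7: fork(P1) -> P3. 4 ppages; refcounts: pp0:1 pp1:4 pp2:2 pp3:1

yes yes no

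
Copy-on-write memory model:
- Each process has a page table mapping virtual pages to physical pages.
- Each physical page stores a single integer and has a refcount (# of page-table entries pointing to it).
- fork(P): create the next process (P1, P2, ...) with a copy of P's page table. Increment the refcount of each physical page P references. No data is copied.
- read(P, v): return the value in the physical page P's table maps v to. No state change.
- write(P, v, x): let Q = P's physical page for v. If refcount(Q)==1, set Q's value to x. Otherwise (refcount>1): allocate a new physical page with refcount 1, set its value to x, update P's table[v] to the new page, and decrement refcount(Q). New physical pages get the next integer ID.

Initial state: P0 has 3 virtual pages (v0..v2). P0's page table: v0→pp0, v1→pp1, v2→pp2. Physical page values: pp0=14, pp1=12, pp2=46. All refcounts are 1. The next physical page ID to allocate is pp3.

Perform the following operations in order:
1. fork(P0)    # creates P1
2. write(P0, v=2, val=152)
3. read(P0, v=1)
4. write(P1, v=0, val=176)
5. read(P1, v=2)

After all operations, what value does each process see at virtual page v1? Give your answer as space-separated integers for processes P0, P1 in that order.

Answer: 12 12

Derivation:
Op 1: fork(P0) -> P1. 3 ppages; refcounts: pp0:2 pp1:2 pp2:2
Op 2: write(P0, v2, 152). refcount(pp2)=2>1 -> COPY to pp3. 4 ppages; refcounts: pp0:2 pp1:2 pp2:1 pp3:1
Op 3: read(P0, v1) -> 12. No state change.
Op 4: write(P1, v0, 176). refcount(pp0)=2>1 -> COPY to pp4. 5 ppages; refcounts: pp0:1 pp1:2 pp2:1 pp3:1 pp4:1
Op 5: read(P1, v2) -> 46. No state change.
P0: v1 -> pp1 = 12
P1: v1 -> pp1 = 12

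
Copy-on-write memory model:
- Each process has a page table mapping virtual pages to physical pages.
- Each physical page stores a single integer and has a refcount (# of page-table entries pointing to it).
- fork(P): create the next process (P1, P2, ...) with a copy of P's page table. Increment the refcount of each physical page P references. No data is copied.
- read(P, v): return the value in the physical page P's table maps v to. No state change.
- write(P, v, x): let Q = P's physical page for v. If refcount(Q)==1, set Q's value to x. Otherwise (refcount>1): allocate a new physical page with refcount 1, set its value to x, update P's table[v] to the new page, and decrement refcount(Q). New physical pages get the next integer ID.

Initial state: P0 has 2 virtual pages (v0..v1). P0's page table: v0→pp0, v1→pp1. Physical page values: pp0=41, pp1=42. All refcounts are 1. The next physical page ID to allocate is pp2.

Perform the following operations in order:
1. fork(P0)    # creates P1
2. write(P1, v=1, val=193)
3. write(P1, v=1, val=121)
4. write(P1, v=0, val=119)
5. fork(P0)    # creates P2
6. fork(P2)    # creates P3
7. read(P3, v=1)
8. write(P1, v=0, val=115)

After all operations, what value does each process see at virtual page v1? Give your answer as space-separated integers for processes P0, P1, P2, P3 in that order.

Op 1: fork(P0) -> P1. 2 ppages; refcounts: pp0:2 pp1:2
Op 2: write(P1, v1, 193). refcount(pp1)=2>1 -> COPY to pp2. 3 ppages; refcounts: pp0:2 pp1:1 pp2:1
Op 3: write(P1, v1, 121). refcount(pp2)=1 -> write in place. 3 ppages; refcounts: pp0:2 pp1:1 pp2:1
Op 4: write(P1, v0, 119). refcount(pp0)=2>1 -> COPY to pp3. 4 ppages; refcounts: pp0:1 pp1:1 pp2:1 pp3:1
Op 5: fork(P0) -> P2. 4 ppages; refcounts: pp0:2 pp1:2 pp2:1 pp3:1
Op 6: fork(P2) -> P3. 4 ppages; refcounts: pp0:3 pp1:3 pp2:1 pp3:1
Op 7: read(P3, v1) -> 42. No state change.
Op 8: write(P1, v0, 115). refcount(pp3)=1 -> write in place. 4 ppages; refcounts: pp0:3 pp1:3 pp2:1 pp3:1
P0: v1 -> pp1 = 42
P1: v1 -> pp2 = 121
P2: v1 -> pp1 = 42
P3: v1 -> pp1 = 42

Answer: 42 121 42 42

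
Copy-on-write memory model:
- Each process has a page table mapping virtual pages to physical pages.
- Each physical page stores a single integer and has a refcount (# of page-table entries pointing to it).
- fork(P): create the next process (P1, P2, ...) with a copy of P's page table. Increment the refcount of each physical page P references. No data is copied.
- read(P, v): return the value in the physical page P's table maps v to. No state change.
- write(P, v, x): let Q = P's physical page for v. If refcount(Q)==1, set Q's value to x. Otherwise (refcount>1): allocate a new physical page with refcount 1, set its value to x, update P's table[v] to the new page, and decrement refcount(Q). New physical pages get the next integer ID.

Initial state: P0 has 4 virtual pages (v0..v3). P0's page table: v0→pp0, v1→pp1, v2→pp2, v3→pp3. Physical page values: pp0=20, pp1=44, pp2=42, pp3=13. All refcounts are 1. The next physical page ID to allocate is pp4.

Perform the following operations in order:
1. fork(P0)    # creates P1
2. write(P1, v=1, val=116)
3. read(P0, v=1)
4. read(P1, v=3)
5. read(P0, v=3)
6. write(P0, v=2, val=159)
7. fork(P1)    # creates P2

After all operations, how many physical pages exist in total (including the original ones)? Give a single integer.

Answer: 6

Derivation:
Op 1: fork(P0) -> P1. 4 ppages; refcounts: pp0:2 pp1:2 pp2:2 pp3:2
Op 2: write(P1, v1, 116). refcount(pp1)=2>1 -> COPY to pp4. 5 ppages; refcounts: pp0:2 pp1:1 pp2:2 pp3:2 pp4:1
Op 3: read(P0, v1) -> 44. No state change.
Op 4: read(P1, v3) -> 13. No state change.
Op 5: read(P0, v3) -> 13. No state change.
Op 6: write(P0, v2, 159). refcount(pp2)=2>1 -> COPY to pp5. 6 ppages; refcounts: pp0:2 pp1:1 pp2:1 pp3:2 pp4:1 pp5:1
Op 7: fork(P1) -> P2. 6 ppages; refcounts: pp0:3 pp1:1 pp2:2 pp3:3 pp4:2 pp5:1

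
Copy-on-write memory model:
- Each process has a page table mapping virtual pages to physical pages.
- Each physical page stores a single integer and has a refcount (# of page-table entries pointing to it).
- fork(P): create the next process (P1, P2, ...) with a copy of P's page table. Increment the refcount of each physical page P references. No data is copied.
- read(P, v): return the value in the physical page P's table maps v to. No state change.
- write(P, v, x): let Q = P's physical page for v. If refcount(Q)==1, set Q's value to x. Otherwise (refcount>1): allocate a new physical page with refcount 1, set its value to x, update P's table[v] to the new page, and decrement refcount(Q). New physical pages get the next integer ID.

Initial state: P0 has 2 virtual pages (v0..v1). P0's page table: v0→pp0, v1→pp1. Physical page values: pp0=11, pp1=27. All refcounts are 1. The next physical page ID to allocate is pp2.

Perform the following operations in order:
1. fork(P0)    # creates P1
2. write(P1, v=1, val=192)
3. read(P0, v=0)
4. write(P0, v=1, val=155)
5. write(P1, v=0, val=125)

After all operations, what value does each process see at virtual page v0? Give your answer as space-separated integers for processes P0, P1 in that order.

Answer: 11 125

Derivation:
Op 1: fork(P0) -> P1. 2 ppages; refcounts: pp0:2 pp1:2
Op 2: write(P1, v1, 192). refcount(pp1)=2>1 -> COPY to pp2. 3 ppages; refcounts: pp0:2 pp1:1 pp2:1
Op 3: read(P0, v0) -> 11. No state change.
Op 4: write(P0, v1, 155). refcount(pp1)=1 -> write in place. 3 ppages; refcounts: pp0:2 pp1:1 pp2:1
Op 5: write(P1, v0, 125). refcount(pp0)=2>1 -> COPY to pp3. 4 ppages; refcounts: pp0:1 pp1:1 pp2:1 pp3:1
P0: v0 -> pp0 = 11
P1: v0 -> pp3 = 125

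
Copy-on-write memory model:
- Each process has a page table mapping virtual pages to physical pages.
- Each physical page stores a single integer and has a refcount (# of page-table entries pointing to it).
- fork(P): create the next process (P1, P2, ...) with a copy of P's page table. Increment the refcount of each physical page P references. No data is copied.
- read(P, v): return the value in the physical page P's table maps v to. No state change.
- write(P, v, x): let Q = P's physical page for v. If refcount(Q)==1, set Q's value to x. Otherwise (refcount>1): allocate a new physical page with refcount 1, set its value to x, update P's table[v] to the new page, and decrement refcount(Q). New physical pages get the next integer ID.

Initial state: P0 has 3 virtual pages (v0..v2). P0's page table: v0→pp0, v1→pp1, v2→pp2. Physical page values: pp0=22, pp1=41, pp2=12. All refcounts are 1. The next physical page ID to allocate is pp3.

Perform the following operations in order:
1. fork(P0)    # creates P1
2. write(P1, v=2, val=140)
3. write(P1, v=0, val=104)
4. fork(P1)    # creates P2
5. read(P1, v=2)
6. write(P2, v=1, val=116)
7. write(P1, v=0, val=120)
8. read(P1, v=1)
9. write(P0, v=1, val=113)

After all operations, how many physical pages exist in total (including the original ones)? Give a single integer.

Answer: 8

Derivation:
Op 1: fork(P0) -> P1. 3 ppages; refcounts: pp0:2 pp1:2 pp2:2
Op 2: write(P1, v2, 140). refcount(pp2)=2>1 -> COPY to pp3. 4 ppages; refcounts: pp0:2 pp1:2 pp2:1 pp3:1
Op 3: write(P1, v0, 104). refcount(pp0)=2>1 -> COPY to pp4. 5 ppages; refcounts: pp0:1 pp1:2 pp2:1 pp3:1 pp4:1
Op 4: fork(P1) -> P2. 5 ppages; refcounts: pp0:1 pp1:3 pp2:1 pp3:2 pp4:2
Op 5: read(P1, v2) -> 140. No state change.
Op 6: write(P2, v1, 116). refcount(pp1)=3>1 -> COPY to pp5. 6 ppages; refcounts: pp0:1 pp1:2 pp2:1 pp3:2 pp4:2 pp5:1
Op 7: write(P1, v0, 120). refcount(pp4)=2>1 -> COPY to pp6. 7 ppages; refcounts: pp0:1 pp1:2 pp2:1 pp3:2 pp4:1 pp5:1 pp6:1
Op 8: read(P1, v1) -> 41. No state change.
Op 9: write(P0, v1, 113). refcount(pp1)=2>1 -> COPY to pp7. 8 ppages; refcounts: pp0:1 pp1:1 pp2:1 pp3:2 pp4:1 pp5:1 pp6:1 pp7:1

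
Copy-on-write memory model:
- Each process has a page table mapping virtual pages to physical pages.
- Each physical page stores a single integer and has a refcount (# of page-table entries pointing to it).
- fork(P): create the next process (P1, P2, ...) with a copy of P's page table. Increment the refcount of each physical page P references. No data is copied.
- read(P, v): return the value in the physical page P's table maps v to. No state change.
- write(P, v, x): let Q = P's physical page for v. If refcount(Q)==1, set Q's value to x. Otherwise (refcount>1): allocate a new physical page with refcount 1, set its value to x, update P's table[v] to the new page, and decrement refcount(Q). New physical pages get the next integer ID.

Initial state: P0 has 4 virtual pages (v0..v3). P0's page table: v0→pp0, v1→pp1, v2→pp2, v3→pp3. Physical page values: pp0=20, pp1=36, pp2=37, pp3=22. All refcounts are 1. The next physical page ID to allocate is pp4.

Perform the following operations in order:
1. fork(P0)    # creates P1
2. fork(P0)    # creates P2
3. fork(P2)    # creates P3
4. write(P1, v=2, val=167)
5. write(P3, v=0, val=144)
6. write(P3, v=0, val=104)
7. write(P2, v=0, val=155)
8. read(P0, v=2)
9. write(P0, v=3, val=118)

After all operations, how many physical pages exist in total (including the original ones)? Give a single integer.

Answer: 8

Derivation:
Op 1: fork(P0) -> P1. 4 ppages; refcounts: pp0:2 pp1:2 pp2:2 pp3:2
Op 2: fork(P0) -> P2. 4 ppages; refcounts: pp0:3 pp1:3 pp2:3 pp3:3
Op 3: fork(P2) -> P3. 4 ppages; refcounts: pp0:4 pp1:4 pp2:4 pp3:4
Op 4: write(P1, v2, 167). refcount(pp2)=4>1 -> COPY to pp4. 5 ppages; refcounts: pp0:4 pp1:4 pp2:3 pp3:4 pp4:1
Op 5: write(P3, v0, 144). refcount(pp0)=4>1 -> COPY to pp5. 6 ppages; refcounts: pp0:3 pp1:4 pp2:3 pp3:4 pp4:1 pp5:1
Op 6: write(P3, v0, 104). refcount(pp5)=1 -> write in place. 6 ppages; refcounts: pp0:3 pp1:4 pp2:3 pp3:4 pp4:1 pp5:1
Op 7: write(P2, v0, 155). refcount(pp0)=3>1 -> COPY to pp6. 7 ppages; refcounts: pp0:2 pp1:4 pp2:3 pp3:4 pp4:1 pp5:1 pp6:1
Op 8: read(P0, v2) -> 37. No state change.
Op 9: write(P0, v3, 118). refcount(pp3)=4>1 -> COPY to pp7. 8 ppages; refcounts: pp0:2 pp1:4 pp2:3 pp3:3 pp4:1 pp5:1 pp6:1 pp7:1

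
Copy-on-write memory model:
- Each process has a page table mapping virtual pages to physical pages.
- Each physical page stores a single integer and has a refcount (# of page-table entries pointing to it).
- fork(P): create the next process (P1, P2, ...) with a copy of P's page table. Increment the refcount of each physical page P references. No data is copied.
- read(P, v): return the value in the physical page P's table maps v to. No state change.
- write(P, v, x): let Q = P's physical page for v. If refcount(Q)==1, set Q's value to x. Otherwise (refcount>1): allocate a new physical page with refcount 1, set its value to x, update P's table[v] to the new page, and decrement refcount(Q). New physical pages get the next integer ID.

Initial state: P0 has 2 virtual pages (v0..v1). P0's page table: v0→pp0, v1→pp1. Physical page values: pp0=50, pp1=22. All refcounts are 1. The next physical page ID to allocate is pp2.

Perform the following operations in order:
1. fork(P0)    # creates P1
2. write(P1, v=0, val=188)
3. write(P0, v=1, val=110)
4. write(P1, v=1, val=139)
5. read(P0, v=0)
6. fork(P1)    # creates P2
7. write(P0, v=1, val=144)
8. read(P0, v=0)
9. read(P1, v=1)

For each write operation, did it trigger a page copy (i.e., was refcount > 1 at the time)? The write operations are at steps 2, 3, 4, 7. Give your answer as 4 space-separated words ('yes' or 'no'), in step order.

Op 1: fork(P0) -> P1. 2 ppages; refcounts: pp0:2 pp1:2
Op 2: write(P1, v0, 188). refcount(pp0)=2>1 -> COPY to pp2. 3 ppages; refcounts: pp0:1 pp1:2 pp2:1
Op 3: write(P0, v1, 110). refcount(pp1)=2>1 -> COPY to pp3. 4 ppages; refcounts: pp0:1 pp1:1 pp2:1 pp3:1
Op 4: write(P1, v1, 139). refcount(pp1)=1 -> write in place. 4 ppages; refcounts: pp0:1 pp1:1 pp2:1 pp3:1
Op 5: read(P0, v0) -> 50. No state change.
Op 6: fork(P1) -> P2. 4 ppages; refcounts: pp0:1 pp1:2 pp2:2 pp3:1
Op 7: write(P0, v1, 144). refcount(pp3)=1 -> write in place. 4 ppages; refcounts: pp0:1 pp1:2 pp2:2 pp3:1
Op 8: read(P0, v0) -> 50. No state change.
Op 9: read(P1, v1) -> 139. No state change.

yes yes no no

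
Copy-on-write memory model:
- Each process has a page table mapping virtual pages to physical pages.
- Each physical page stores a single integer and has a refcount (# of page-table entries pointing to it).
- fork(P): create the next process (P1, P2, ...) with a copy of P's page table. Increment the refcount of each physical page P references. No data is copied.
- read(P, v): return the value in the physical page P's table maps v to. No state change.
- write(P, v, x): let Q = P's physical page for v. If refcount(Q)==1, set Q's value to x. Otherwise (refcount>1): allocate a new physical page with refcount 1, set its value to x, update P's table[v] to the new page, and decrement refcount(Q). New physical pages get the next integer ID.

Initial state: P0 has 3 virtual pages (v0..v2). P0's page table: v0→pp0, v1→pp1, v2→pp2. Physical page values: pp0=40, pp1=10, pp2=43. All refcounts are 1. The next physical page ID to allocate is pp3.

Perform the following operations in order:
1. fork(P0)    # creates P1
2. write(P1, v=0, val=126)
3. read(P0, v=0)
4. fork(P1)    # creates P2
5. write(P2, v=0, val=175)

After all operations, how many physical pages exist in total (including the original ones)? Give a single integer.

Answer: 5

Derivation:
Op 1: fork(P0) -> P1. 3 ppages; refcounts: pp0:2 pp1:2 pp2:2
Op 2: write(P1, v0, 126). refcount(pp0)=2>1 -> COPY to pp3. 4 ppages; refcounts: pp0:1 pp1:2 pp2:2 pp3:1
Op 3: read(P0, v0) -> 40. No state change.
Op 4: fork(P1) -> P2. 4 ppages; refcounts: pp0:1 pp1:3 pp2:3 pp3:2
Op 5: write(P2, v0, 175). refcount(pp3)=2>1 -> COPY to pp4. 5 ppages; refcounts: pp0:1 pp1:3 pp2:3 pp3:1 pp4:1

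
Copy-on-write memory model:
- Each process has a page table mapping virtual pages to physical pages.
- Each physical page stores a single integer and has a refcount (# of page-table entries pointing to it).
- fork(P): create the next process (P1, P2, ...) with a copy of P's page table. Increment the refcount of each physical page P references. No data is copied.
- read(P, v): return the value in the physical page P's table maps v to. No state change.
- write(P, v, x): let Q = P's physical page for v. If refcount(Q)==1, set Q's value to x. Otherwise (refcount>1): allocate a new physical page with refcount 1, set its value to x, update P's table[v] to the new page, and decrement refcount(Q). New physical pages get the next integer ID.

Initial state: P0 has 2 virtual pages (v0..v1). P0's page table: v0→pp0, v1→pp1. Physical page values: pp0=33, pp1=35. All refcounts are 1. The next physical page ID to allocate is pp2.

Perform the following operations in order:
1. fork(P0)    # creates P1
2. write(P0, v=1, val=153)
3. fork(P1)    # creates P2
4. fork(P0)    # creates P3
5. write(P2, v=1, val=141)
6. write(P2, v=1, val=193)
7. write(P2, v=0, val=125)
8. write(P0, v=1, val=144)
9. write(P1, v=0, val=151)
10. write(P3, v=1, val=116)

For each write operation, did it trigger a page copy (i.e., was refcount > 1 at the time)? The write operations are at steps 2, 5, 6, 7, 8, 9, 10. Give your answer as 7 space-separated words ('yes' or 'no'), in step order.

Op 1: fork(P0) -> P1. 2 ppages; refcounts: pp0:2 pp1:2
Op 2: write(P0, v1, 153). refcount(pp1)=2>1 -> COPY to pp2. 3 ppages; refcounts: pp0:2 pp1:1 pp2:1
Op 3: fork(P1) -> P2. 3 ppages; refcounts: pp0:3 pp1:2 pp2:1
Op 4: fork(P0) -> P3. 3 ppages; refcounts: pp0:4 pp1:2 pp2:2
Op 5: write(P2, v1, 141). refcount(pp1)=2>1 -> COPY to pp3. 4 ppages; refcounts: pp0:4 pp1:1 pp2:2 pp3:1
Op 6: write(P2, v1, 193). refcount(pp3)=1 -> write in place. 4 ppages; refcounts: pp0:4 pp1:1 pp2:2 pp3:1
Op 7: write(P2, v0, 125). refcount(pp0)=4>1 -> COPY to pp4. 5 ppages; refcounts: pp0:3 pp1:1 pp2:2 pp3:1 pp4:1
Op 8: write(P0, v1, 144). refcount(pp2)=2>1 -> COPY to pp5. 6 ppages; refcounts: pp0:3 pp1:1 pp2:1 pp3:1 pp4:1 pp5:1
Op 9: write(P1, v0, 151). refcount(pp0)=3>1 -> COPY to pp6. 7 ppages; refcounts: pp0:2 pp1:1 pp2:1 pp3:1 pp4:1 pp5:1 pp6:1
Op 10: write(P3, v1, 116). refcount(pp2)=1 -> write in place. 7 ppages; refcounts: pp0:2 pp1:1 pp2:1 pp3:1 pp4:1 pp5:1 pp6:1

yes yes no yes yes yes no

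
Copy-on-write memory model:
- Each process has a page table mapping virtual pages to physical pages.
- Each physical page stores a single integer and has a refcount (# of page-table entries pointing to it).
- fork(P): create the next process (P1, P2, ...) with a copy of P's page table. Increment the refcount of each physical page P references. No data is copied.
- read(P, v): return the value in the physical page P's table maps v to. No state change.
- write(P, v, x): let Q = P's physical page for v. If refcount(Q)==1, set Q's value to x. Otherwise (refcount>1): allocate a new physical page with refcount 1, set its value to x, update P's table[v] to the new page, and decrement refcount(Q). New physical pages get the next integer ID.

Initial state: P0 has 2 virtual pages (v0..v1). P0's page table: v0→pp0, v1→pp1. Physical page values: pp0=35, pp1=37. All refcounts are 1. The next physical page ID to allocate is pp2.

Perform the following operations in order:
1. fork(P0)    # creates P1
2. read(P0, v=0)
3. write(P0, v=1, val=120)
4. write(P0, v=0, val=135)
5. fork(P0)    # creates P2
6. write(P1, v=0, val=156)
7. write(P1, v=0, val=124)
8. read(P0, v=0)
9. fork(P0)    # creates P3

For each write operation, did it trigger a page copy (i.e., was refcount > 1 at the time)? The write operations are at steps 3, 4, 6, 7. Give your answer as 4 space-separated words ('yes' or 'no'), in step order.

Op 1: fork(P0) -> P1. 2 ppages; refcounts: pp0:2 pp1:2
Op 2: read(P0, v0) -> 35. No state change.
Op 3: write(P0, v1, 120). refcount(pp1)=2>1 -> COPY to pp2. 3 ppages; refcounts: pp0:2 pp1:1 pp2:1
Op 4: write(P0, v0, 135). refcount(pp0)=2>1 -> COPY to pp3. 4 ppages; refcounts: pp0:1 pp1:1 pp2:1 pp3:1
Op 5: fork(P0) -> P2. 4 ppages; refcounts: pp0:1 pp1:1 pp2:2 pp3:2
Op 6: write(P1, v0, 156). refcount(pp0)=1 -> write in place. 4 ppages; refcounts: pp0:1 pp1:1 pp2:2 pp3:2
Op 7: write(P1, v0, 124). refcount(pp0)=1 -> write in place. 4 ppages; refcounts: pp0:1 pp1:1 pp2:2 pp3:2
Op 8: read(P0, v0) -> 135. No state change.
Op 9: fork(P0) -> P3. 4 ppages; refcounts: pp0:1 pp1:1 pp2:3 pp3:3

yes yes no no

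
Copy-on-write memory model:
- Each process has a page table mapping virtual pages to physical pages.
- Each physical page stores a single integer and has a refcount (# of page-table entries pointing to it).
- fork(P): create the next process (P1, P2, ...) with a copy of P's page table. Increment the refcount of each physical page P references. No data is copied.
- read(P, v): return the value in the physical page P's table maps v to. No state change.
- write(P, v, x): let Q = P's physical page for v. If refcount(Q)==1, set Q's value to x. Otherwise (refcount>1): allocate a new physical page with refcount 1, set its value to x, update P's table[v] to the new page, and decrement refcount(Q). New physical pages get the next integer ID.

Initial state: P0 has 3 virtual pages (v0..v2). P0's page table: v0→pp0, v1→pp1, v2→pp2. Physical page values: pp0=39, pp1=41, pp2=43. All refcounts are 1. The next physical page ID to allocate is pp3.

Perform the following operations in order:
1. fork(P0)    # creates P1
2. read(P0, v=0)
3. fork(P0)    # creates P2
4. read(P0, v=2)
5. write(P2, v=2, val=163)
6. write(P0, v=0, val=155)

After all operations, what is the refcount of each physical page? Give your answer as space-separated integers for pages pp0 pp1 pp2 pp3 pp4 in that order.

Answer: 2 3 2 1 1

Derivation:
Op 1: fork(P0) -> P1. 3 ppages; refcounts: pp0:2 pp1:2 pp2:2
Op 2: read(P0, v0) -> 39. No state change.
Op 3: fork(P0) -> P2. 3 ppages; refcounts: pp0:3 pp1:3 pp2:3
Op 4: read(P0, v2) -> 43. No state change.
Op 5: write(P2, v2, 163). refcount(pp2)=3>1 -> COPY to pp3. 4 ppages; refcounts: pp0:3 pp1:3 pp2:2 pp3:1
Op 6: write(P0, v0, 155). refcount(pp0)=3>1 -> COPY to pp4. 5 ppages; refcounts: pp0:2 pp1:3 pp2:2 pp3:1 pp4:1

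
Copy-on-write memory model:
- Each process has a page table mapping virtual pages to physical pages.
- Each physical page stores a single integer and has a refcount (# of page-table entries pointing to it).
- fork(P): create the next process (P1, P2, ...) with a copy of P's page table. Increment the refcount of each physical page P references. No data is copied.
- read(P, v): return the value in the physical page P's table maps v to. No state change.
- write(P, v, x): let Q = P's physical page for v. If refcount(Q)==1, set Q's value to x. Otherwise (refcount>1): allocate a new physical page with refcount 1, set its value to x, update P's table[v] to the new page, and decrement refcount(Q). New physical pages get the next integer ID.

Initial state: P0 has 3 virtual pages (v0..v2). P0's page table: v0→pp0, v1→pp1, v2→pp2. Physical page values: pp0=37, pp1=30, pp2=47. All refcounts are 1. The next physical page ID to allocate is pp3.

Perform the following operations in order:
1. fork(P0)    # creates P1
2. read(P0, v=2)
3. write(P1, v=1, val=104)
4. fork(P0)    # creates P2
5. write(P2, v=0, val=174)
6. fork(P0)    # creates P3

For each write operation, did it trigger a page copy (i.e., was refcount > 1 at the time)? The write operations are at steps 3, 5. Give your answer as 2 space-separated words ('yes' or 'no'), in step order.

Op 1: fork(P0) -> P1. 3 ppages; refcounts: pp0:2 pp1:2 pp2:2
Op 2: read(P0, v2) -> 47. No state change.
Op 3: write(P1, v1, 104). refcount(pp1)=2>1 -> COPY to pp3. 4 ppages; refcounts: pp0:2 pp1:1 pp2:2 pp3:1
Op 4: fork(P0) -> P2. 4 ppages; refcounts: pp0:3 pp1:2 pp2:3 pp3:1
Op 5: write(P2, v0, 174). refcount(pp0)=3>1 -> COPY to pp4. 5 ppages; refcounts: pp0:2 pp1:2 pp2:3 pp3:1 pp4:1
Op 6: fork(P0) -> P3. 5 ppages; refcounts: pp0:3 pp1:3 pp2:4 pp3:1 pp4:1

yes yes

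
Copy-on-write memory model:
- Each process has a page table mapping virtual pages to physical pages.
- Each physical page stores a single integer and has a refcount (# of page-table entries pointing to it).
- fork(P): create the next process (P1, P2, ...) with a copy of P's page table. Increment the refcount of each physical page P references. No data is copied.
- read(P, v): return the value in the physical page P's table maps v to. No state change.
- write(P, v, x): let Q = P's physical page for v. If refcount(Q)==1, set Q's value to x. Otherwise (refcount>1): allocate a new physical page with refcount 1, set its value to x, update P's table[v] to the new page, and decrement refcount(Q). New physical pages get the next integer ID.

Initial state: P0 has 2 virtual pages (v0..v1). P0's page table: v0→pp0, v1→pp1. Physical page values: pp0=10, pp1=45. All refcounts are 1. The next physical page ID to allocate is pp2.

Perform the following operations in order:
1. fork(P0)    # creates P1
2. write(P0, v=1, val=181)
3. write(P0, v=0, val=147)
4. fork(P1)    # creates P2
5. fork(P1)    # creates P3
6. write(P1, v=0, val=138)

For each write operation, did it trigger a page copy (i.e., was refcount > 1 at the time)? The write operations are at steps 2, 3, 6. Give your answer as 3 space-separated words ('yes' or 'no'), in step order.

Op 1: fork(P0) -> P1. 2 ppages; refcounts: pp0:2 pp1:2
Op 2: write(P0, v1, 181). refcount(pp1)=2>1 -> COPY to pp2. 3 ppages; refcounts: pp0:2 pp1:1 pp2:1
Op 3: write(P0, v0, 147). refcount(pp0)=2>1 -> COPY to pp3. 4 ppages; refcounts: pp0:1 pp1:1 pp2:1 pp3:1
Op 4: fork(P1) -> P2. 4 ppages; refcounts: pp0:2 pp1:2 pp2:1 pp3:1
Op 5: fork(P1) -> P3. 4 ppages; refcounts: pp0:3 pp1:3 pp2:1 pp3:1
Op 6: write(P1, v0, 138). refcount(pp0)=3>1 -> COPY to pp4. 5 ppages; refcounts: pp0:2 pp1:3 pp2:1 pp3:1 pp4:1

yes yes yes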